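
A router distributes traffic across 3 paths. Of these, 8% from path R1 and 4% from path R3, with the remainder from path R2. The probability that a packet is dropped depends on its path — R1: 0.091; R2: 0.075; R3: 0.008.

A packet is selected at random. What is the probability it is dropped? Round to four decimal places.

P(L) ≈ 0.0736

P(R2) = 1 − (0.08 + 0.04) = 0.88.
P(L) = P(L|R1)·P(R1) + P(L|R2)·P(R2) + P(L|R3)·P(R3)
      = 0.091·0.08 + 0.075·0.88 + 0.008·0.04
      = 0.00728 + 0.066 + 0.00032 = 0.0736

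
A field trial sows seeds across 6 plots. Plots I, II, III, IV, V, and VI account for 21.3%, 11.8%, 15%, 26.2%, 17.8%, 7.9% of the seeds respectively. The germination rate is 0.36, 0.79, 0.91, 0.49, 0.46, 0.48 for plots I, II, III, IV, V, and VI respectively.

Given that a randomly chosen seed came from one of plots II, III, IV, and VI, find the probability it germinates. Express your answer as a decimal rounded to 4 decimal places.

Let S = {II, III, IV, VI}.
P(S) = 0.118 + 0.15 + 0.262 + 0.079 = 0.609.
P(G ∩ S) = 0.79·0.118 + 0.91·0.15 + 0.49·0.262 + 0.48·0.079 = 0.09322 + 0.1365 + 0.12838 + 0.03792 = 0.39602.
P(G | S) = 0.39602 / 0.609 = 0.650279…

0.6503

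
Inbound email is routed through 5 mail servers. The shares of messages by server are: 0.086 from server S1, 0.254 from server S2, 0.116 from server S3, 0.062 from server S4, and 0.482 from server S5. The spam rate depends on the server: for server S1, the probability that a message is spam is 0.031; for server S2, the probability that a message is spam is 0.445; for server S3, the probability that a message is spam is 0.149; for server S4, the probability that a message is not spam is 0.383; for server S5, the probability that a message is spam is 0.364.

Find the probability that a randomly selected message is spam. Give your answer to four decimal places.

0.3467

P(S|S4) = 1 − 0.383 = 0.617.
P(S) = P(S|S1)·P(S1) + P(S|S2)·P(S2) + P(S|S3)·P(S3) + P(S|S4)·P(S4) + P(S|S5)·P(S5)
      = 0.031·0.086 + 0.445·0.254 + 0.149·0.116 + 0.617·0.062 + 0.364·0.482
      = 0.002666 + 0.11303 + 0.017284 + 0.038254 + 0.175448 = 0.346682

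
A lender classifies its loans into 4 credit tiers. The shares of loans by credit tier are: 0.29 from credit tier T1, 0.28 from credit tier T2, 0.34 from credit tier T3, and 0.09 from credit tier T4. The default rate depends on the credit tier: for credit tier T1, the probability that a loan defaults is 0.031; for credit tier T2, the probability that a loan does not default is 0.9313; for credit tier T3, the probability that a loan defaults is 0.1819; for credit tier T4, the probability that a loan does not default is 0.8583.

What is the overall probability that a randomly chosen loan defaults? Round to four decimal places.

0.1028

P(D|T2) = 1 − 0.9313 = 0.0687.
P(D|T4) = 1 − 0.8583 = 0.1417.
P(D) = P(D|T1)·P(T1) + P(D|T2)·P(T2) + P(D|T3)·P(T3) + P(D|T4)·P(T4)
      = 0.031·0.29 + 0.0687·0.28 + 0.1819·0.34 + 0.1417·0.09
      = 0.00899 + 0.019236 + 0.061846 + 0.012753 = 0.102825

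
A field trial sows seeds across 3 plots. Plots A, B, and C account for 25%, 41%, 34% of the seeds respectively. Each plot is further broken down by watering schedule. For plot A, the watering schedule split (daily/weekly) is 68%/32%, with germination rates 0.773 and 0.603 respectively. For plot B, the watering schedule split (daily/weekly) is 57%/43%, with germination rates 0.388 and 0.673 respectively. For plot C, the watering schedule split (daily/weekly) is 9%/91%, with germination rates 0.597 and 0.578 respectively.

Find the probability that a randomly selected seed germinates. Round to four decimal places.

P(G) ≈ 0.5861

P(G|A) = 0.68·0.773 + 0.32·0.603 = 0.52564 + 0.19296 = 0.7186
P(G|B) = 0.57·0.388 + 0.43·0.673 = 0.22116 + 0.28939 = 0.51055
P(G|C) = 0.09·0.597 + 0.91·0.578 = 0.05373 + 0.52598 = 0.57971
By total probability over the outer partition,
P(G) = 0.25·0.7186 + 0.41·0.51055 + 0.34·0.57971
      = 0.17965 + 0.2093255 + 0.1971014 = 0.5860769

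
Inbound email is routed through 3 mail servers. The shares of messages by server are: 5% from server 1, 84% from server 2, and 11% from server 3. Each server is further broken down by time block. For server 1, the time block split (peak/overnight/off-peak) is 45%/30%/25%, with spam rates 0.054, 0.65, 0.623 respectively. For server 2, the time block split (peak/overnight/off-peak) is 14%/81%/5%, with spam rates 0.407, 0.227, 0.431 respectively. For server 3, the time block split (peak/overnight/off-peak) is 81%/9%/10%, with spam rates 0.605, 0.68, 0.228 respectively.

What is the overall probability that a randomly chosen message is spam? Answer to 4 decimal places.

P(S|1) = 0.45·0.054 + 0.3·0.65 + 0.25·0.623 = 0.0243 + 0.195 + 0.15575 = 0.37505
P(S|2) = 0.14·0.407 + 0.81·0.227 + 0.05·0.431 = 0.05698 + 0.18387 + 0.02155 = 0.2624
P(S|3) = 0.81·0.605 + 0.09·0.68 + 0.1·0.228 = 0.49005 + 0.0612 + 0.0228 = 0.57405
Then overall,
P(S) = 0.05·0.37505 + 0.84·0.2624 + 0.11·0.57405
      = 0.0187525 + 0.220416 + 0.0631455 = 0.302314

0.3023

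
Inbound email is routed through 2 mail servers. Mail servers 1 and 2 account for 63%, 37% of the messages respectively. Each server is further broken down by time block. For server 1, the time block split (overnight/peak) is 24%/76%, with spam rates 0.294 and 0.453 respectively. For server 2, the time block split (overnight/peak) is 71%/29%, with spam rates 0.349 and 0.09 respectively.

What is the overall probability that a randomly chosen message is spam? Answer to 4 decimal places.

P(S) ≈ 0.3627

P(S|1) = 0.24·0.294 + 0.76·0.453 = 0.07056 + 0.34428 = 0.41484
P(S|2) = 0.71·0.349 + 0.29·0.09 = 0.24779 + 0.0261 = 0.27389
By total probability over the outer partition,
P(S) = 0.63·0.41484 + 0.37·0.27389
      = 0.2613492 + 0.1013393 = 0.3626885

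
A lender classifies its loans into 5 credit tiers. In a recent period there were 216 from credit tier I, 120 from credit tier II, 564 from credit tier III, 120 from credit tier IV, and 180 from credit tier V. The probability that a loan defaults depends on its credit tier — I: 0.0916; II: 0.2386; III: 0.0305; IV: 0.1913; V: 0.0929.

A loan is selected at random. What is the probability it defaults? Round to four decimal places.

0.0877

Total: 216 + 120 + 564 + 120 + 180 = 1200.
P(I) = 216/1200 = 0.18. P(II) = 120/1200 = 0.1. P(III) = 564/1200 = 0.47. P(IV) = 120/1200 = 0.1. P(V) = 180/1200 = 0.15.
P(D) = P(D|I)·P(I) + P(D|II)·P(II) + P(D|III)·P(III) + P(D|IV)·P(IV) + P(D|V)·P(V)
      = 0.0916·0.18 + 0.2386·0.1 + 0.0305·0.47 + 0.1913·0.1 + 0.0929·0.15
      = 0.016488 + 0.02386 + 0.014335 + 0.01913 + 0.013935 = 0.087748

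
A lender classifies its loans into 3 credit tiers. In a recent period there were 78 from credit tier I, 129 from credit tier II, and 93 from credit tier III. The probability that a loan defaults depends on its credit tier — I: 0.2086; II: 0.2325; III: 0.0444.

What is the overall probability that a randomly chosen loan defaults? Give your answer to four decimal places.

P(D) ≈ 0.1680

Total: 78 + 129 + 93 = 300.
P(I) = 78/300 = 0.26. P(II) = 129/300 = 0.43. P(III) = 93/300 = 0.31.
P(D) = P(D|I)·P(I) + P(D|II)·P(II) + P(D|III)·P(III)
      = 0.2086·0.26 + 0.2325·0.43 + 0.0444·0.31
      = 0.054236 + 0.099975 + 0.013764 = 0.167975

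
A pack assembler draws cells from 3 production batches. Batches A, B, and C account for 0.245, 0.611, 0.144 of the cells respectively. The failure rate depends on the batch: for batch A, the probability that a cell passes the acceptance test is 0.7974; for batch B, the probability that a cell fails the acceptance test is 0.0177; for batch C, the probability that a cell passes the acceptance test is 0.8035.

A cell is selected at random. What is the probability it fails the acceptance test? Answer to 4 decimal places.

0.0887

P(F|A) = 1 − 0.7974 = 0.2026.
P(F|C) = 1 − 0.8035 = 0.1965.
Summing over the partition,
P(F) = P(F|A)·P(A) + P(F|B)·P(B) + P(F|C)·P(C)
      = 0.2026·0.245 + 0.0177·0.611 + 0.1965·0.144
      = 0.049637 + 0.0108147 + 0.028296 = 0.0887477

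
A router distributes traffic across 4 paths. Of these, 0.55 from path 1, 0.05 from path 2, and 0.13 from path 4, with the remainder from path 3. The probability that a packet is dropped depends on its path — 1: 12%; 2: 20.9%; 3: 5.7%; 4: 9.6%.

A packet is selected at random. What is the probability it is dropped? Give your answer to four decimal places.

P(L) ≈ 0.1043

P(3) = 1 − (0.55 + 0.05 + 0.13) = 0.27.
P(L) = P(L|1)·P(1) + P(L|2)·P(2) + P(L|3)·P(3) + P(L|4)·P(4)
      = 0.12·0.55 + 0.209·0.05 + 0.057·0.27 + 0.096·0.13
      = 0.066 + 0.01045 + 0.01539 + 0.01248 = 0.10432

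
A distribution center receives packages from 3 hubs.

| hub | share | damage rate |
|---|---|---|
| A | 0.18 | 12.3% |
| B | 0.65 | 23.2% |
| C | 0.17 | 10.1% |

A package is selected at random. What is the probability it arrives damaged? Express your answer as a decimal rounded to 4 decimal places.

P(D) = P(D|A)·P(A) + P(D|B)·P(B) + P(D|C)·P(C)
      = 0.123·0.18 + 0.232·0.65 + 0.101·0.17
      = 0.02214 + 0.1508 + 0.01717 = 0.19011

P(D) ≈ 0.1901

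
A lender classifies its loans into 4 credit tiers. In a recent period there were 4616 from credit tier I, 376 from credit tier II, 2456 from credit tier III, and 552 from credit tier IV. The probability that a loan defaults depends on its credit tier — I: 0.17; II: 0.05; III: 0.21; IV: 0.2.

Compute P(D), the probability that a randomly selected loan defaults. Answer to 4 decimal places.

Total: 4616 + 376 + 2456 + 552 = 8000.
P(I) = 4616/8000 = 0.577. P(II) = 376/8000 = 0.047. P(III) = 2456/8000 = 0.307. P(IV) = 552/8000 = 0.069.
P(D) = P(D|I)·P(I) + P(D|II)·P(II) + P(D|III)·P(III) + P(D|IV)·P(IV)
      = 0.17·0.577 + 0.05·0.047 + 0.21·0.307 + 0.2·0.069
      = 0.09809 + 0.00235 + 0.06447 + 0.0138 = 0.17871

P(D) ≈ 0.1787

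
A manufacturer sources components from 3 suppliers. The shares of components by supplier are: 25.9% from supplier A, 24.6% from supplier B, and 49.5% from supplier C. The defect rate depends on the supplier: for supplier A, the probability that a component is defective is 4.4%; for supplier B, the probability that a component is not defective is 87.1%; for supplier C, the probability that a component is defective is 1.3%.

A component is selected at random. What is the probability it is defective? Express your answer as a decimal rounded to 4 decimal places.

0.0496

P(D|B) = 1 − 0.871 = 0.129.
Summing over the partition,
P(D) = P(D|A)·P(A) + P(D|B)·P(B) + P(D|C)·P(C)
      = 0.044·0.259 + 0.129·0.246 + 0.013·0.495
      = 0.011396 + 0.031734 + 0.006435 = 0.049565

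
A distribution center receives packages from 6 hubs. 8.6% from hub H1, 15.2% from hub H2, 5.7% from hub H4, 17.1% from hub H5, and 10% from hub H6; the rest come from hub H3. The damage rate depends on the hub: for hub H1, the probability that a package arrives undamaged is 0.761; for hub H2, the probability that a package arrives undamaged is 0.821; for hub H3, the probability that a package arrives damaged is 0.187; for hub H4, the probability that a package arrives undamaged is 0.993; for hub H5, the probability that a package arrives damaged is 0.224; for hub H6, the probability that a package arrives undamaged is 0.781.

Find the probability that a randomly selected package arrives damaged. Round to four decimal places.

P(H3) = 1 − (0.086 + 0.152 + 0.057 + 0.171 + 0.1) = 0.434.
P(D|H1) = 1 − 0.761 = 0.239.
P(D|H2) = 1 − 0.821 = 0.179.
P(D|H4) = 1 − 0.993 = 0.007.
P(D|H6) = 1 − 0.781 = 0.219.
Summing over the partition,
P(D) = P(D|H1)·P(H1) + P(D|H2)·P(H2) + P(D|H3)·P(H3) + P(D|H4)·P(H4) + P(D|H5)·P(H5) + P(D|H6)·P(H6)
      = 0.239·0.086 + 0.179·0.152 + 0.187·0.434 + 0.007·0.057 + 0.224·0.171 + 0.219·0.1
      = 0.020554 + 0.027208 + 0.081158 + 0.000399 + 0.038304 + 0.0219 = 0.189523

0.1895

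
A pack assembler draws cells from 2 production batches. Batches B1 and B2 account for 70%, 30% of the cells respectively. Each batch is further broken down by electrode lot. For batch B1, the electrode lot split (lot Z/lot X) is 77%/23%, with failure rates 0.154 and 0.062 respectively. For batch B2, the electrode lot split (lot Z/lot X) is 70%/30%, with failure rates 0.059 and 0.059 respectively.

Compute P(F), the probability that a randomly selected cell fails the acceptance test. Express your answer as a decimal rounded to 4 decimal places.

P(F) ≈ 0.1107

P(F|B1) = 0.77·0.154 + 0.23·0.062 = 0.11858 + 0.01426 = 0.13284
P(F|B2) = 0.7·0.059 + 0.3·0.059 = 0.0413 + 0.0177 = 0.059
By total probability over the outer partition,
P(F) = 0.7·0.13284 + 0.3·0.059
      = 0.092988 + 0.0177 = 0.110688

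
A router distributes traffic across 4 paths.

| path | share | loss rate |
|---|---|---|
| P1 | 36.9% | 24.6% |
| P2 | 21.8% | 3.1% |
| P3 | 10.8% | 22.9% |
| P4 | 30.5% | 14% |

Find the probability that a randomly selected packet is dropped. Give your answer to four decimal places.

0.1650

Using total probability over the partition,
P(L) = P(L|P1)·P(P1) + P(L|P2)·P(P2) + P(L|P3)·P(P3) + P(L|P4)·P(P4)
      = 0.246·0.369 + 0.031·0.218 + 0.229·0.108 + 0.14·0.305
      = 0.090774 + 0.006758 + 0.024732 + 0.0427 = 0.164964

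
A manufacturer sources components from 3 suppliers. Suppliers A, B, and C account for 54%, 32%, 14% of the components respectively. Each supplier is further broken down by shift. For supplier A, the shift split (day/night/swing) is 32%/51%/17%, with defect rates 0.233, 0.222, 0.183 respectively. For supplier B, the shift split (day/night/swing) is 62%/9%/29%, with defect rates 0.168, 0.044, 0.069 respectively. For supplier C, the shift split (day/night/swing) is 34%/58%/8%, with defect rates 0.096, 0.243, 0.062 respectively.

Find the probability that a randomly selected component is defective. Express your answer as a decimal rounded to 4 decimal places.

P(D|A) = 0.32·0.233 + 0.51·0.222 + 0.17·0.183 = 0.07456 + 0.11322 + 0.03111 = 0.21889
P(D|B) = 0.62·0.168 + 0.09·0.044 + 0.29·0.069 = 0.10416 + 0.00396 + 0.02001 = 0.12813
P(D|C) = 0.34·0.096 + 0.58·0.243 + 0.08·0.062 = 0.03264 + 0.14094 + 0.00496 = 0.17854
By total probability over the outer partition,
P(D) = 0.54·0.21889 + 0.32·0.12813 + 0.14·0.17854
      = 0.1182006 + 0.0410016 + 0.0249956 = 0.1841978

P(D) ≈ 0.1842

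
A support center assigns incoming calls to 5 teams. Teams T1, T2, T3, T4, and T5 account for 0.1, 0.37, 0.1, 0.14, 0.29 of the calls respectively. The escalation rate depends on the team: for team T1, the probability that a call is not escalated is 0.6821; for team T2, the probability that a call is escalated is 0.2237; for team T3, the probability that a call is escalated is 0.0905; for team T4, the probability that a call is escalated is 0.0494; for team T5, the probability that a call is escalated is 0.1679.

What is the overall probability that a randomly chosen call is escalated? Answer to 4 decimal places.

P(E) ≈ 0.1792

P(E|T1) = 1 − 0.6821 = 0.3179.
P(E) = P(E|T1)·P(T1) + P(E|T2)·P(T2) + P(E|T3)·P(T3) + P(E|T4)·P(T4) + P(E|T5)·P(T5)
      = 0.3179·0.1 + 0.2237·0.37 + 0.0905·0.1 + 0.0494·0.14 + 0.1679·0.29
      = 0.03179 + 0.082769 + 0.00905 + 0.006916 + 0.048691 = 0.179216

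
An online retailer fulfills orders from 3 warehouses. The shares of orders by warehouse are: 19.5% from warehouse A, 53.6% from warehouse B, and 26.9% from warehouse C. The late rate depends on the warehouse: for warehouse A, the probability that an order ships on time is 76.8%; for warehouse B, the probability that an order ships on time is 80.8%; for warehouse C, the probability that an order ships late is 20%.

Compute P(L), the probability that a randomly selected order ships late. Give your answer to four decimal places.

P(L) ≈ 0.2020

P(L|A) = 1 − 0.768 = 0.232.
P(L|B) = 1 − 0.808 = 0.192.
P(L) = P(L|A)·P(A) + P(L|B)·P(B) + P(L|C)·P(C)
      = 0.232·0.195 + 0.192·0.536 + 0.2·0.269
      = 0.04524 + 0.102912 + 0.0538 = 0.201952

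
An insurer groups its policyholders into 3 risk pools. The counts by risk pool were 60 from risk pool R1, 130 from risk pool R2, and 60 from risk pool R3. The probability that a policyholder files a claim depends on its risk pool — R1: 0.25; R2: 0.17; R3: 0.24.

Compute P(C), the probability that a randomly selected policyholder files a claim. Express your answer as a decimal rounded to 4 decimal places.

0.2060

Total: 60 + 130 + 60 = 250.
P(R1) = 60/250 = 0.24. P(R2) = 130/250 = 0.52. P(R3) = 60/250 = 0.24.
P(C) = P(C|R1)·P(R1) + P(C|R2)·P(R2) + P(C|R3)·P(R3)
      = 0.25·0.24 + 0.17·0.52 + 0.24·0.24
      = 0.06 + 0.0884 + 0.0576 = 0.206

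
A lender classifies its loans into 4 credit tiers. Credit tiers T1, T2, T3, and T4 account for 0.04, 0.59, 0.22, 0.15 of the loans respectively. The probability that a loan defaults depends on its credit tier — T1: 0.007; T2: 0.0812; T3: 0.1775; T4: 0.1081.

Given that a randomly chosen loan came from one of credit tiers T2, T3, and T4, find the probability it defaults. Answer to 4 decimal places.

P(D|S) ≈ 0.1075

Let S = {T2, T3, T4}.
P(S) = 0.59 + 0.22 + 0.15 = 0.96.
P(D ∩ S) = 0.0812·0.59 + 0.1775·0.22 + 0.1081·0.15 = 0.047908 + 0.03905 + 0.016215 = 0.103173.
P(D | S) = 0.103173 / 0.96 = 0.107472…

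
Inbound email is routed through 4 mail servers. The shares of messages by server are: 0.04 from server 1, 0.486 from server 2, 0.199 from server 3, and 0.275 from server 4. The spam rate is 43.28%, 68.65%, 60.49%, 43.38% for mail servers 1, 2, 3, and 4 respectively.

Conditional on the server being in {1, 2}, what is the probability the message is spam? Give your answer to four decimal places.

Let J = {1, 2}.
P(J) = 0.04 + 0.486 = 0.526.
P(S ∩ J) = 0.4328·0.04 + 0.6865·0.486 = 0.017312 + 0.333639 = 0.350951.
P(S | J) = 0.350951 / 0.526 = 0.667207…

P(S|J) ≈ 0.6672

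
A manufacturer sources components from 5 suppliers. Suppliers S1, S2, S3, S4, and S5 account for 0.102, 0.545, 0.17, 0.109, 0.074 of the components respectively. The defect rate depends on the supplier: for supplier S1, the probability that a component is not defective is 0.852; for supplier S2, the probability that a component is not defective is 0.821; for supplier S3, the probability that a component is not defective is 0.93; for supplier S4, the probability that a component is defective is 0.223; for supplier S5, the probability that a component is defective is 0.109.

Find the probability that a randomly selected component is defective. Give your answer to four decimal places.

0.1569

P(D|S1) = 1 − 0.852 = 0.148.
P(D|S2) = 1 − 0.821 = 0.179.
P(D|S3) = 1 − 0.93 = 0.07.
P(D) = P(D|S1)·P(S1) + P(D|S2)·P(S2) + P(D|S3)·P(S3) + P(D|S4)·P(S4) + P(D|S5)·P(S5)
      = 0.148·0.102 + 0.179·0.545 + 0.07·0.17 + 0.223·0.109 + 0.109·0.074
      = 0.015096 + 0.097555 + 0.0119 + 0.024307 + 0.008066 = 0.156924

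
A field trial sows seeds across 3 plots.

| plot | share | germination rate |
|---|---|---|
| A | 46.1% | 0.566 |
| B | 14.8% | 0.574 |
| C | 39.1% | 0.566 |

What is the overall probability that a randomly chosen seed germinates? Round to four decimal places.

P(G) = P(G|A)·P(A) + P(G|B)·P(B) + P(G|C)·P(C)
      = 0.566·0.461 + 0.574·0.148 + 0.566·0.391
      = 0.260926 + 0.084952 + 0.221306 = 0.567184

0.5672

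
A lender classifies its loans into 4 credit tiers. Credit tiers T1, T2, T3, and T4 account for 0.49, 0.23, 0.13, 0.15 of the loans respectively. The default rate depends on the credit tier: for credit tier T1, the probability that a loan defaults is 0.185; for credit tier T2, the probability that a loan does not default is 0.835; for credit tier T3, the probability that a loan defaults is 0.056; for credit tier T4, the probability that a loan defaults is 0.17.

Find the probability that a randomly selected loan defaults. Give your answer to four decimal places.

0.1614

P(D|T2) = 1 − 0.835 = 0.165.
By the law of total probability,
P(D) = P(D|T1)·P(T1) + P(D|T2)·P(T2) + P(D|T3)·P(T3) + P(D|T4)·P(T4)
      = 0.185·0.49 + 0.165·0.23 + 0.056·0.13 + 0.17·0.15
      = 0.09065 + 0.03795 + 0.00728 + 0.0255 = 0.16138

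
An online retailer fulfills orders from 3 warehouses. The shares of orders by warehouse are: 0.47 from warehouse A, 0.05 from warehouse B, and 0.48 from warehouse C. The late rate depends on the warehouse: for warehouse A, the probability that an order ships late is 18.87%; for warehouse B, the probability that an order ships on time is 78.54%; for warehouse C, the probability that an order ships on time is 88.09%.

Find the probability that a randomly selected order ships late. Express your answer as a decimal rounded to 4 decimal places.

P(L) ≈ 0.1566

P(L|B) = 1 − 0.7854 = 0.2146.
P(L|C) = 1 − 0.8809 = 0.1191.
P(L) = P(L|A)·P(A) + P(L|B)·P(B) + P(L|C)·P(C)
      = 0.1887·0.47 + 0.2146·0.05 + 0.1191·0.48
      = 0.088689 + 0.01073 + 0.057168 = 0.156587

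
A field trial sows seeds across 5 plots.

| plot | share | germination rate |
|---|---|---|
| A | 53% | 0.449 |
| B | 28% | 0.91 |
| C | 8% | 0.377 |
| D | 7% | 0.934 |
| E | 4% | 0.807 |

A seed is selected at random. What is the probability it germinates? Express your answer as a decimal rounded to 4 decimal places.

By the law of total probability,
P(G) = P(G|A)·P(A) + P(G|B)·P(B) + P(G|C)·P(C) + P(G|D)·P(D) + P(G|E)·P(E)
      = 0.449·0.53 + 0.91·0.28 + 0.377·0.08 + 0.934·0.07 + 0.807·0.04
      = 0.23797 + 0.2548 + 0.03016 + 0.06538 + 0.03228 = 0.62059

P(G) ≈ 0.6206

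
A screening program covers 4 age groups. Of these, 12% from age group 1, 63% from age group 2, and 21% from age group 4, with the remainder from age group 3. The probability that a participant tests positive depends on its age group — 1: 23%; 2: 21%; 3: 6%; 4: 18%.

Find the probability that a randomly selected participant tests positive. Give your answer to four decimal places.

P(T) ≈ 0.2001

P(3) = 1 − (0.12 + 0.63 + 0.21) = 0.04.
P(T) = P(T|1)·P(1) + P(T|2)·P(2) + P(T|3)·P(3) + P(T|4)·P(4)
      = 0.23·0.12 + 0.21·0.63 + 0.06·0.04 + 0.18·0.21
      = 0.0276 + 0.1323 + 0.0024 + 0.0378 = 0.2001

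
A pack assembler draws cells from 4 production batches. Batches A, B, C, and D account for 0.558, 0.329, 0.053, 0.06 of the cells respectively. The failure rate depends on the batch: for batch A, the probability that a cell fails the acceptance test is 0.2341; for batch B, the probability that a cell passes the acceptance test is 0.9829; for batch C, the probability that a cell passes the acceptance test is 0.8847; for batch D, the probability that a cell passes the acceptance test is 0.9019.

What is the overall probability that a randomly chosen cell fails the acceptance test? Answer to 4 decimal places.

0.1483

P(F|B) = 1 − 0.9829 = 0.0171.
P(F|C) = 1 − 0.8847 = 0.1153.
P(F|D) = 1 − 0.9019 = 0.0981.
Summing over the partition,
P(F) = P(F|A)·P(A) + P(F|B)·P(B) + P(F|C)·P(C) + P(F|D)·P(D)
      = 0.2341·0.558 + 0.0171·0.329 + 0.1153·0.053 + 0.0981·0.06
      = 0.1306278 + 0.0056259 + 0.0061109 + 0.005886 = 0.1482506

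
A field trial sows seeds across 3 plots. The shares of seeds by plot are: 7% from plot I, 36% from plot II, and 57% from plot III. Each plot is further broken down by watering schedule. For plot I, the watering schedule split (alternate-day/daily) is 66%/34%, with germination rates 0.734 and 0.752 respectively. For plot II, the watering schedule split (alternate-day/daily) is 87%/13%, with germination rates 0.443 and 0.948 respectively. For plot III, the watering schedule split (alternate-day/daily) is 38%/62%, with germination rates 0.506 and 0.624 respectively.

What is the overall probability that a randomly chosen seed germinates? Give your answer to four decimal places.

P(G|I) = 0.66·0.734 + 0.34·0.752 = 0.48444 + 0.25568 = 0.74012
P(G|II) = 0.87·0.443 + 0.13·0.948 = 0.38541 + 0.12324 = 0.50865
P(G|III) = 0.38·0.506 + 0.62·0.624 = 0.19228 + 0.38688 = 0.57916
Then overall,
P(G) = 0.07·0.74012 + 0.36·0.50865 + 0.57·0.57916
      = 0.0518084 + 0.183114 + 0.3301212 = 0.5650436

P(G) ≈ 0.5650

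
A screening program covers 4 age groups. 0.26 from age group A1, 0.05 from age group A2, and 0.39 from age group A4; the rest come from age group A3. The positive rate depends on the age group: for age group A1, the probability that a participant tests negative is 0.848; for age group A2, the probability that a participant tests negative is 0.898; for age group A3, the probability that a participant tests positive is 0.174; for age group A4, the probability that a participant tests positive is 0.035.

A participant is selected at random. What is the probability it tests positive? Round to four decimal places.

P(A3) = 1 − (0.26 + 0.05 + 0.39) = 0.3.
P(T|A1) = 1 − 0.848 = 0.152.
P(T|A2) = 1 − 0.898 = 0.102.
Using total probability over the partition,
P(T) = P(T|A1)·P(A1) + P(T|A2)·P(A2) + P(T|A3)·P(A3) + P(T|A4)·P(A4)
      = 0.152·0.26 + 0.102·0.05 + 0.174·0.3 + 0.035·0.39
      = 0.03952 + 0.0051 + 0.0522 + 0.01365 = 0.11047

P(T) ≈ 0.1105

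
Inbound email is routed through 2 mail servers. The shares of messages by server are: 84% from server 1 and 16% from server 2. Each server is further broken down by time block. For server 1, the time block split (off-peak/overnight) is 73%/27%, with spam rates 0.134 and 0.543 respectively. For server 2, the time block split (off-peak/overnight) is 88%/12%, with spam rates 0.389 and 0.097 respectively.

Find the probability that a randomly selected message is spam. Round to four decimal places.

P(S|1) = 0.73·0.134 + 0.27·0.543 = 0.09782 + 0.14661 = 0.24443
P(S|2) = 0.88·0.389 + 0.12·0.097 = 0.34232 + 0.01164 = 0.35396
By total probability over the outer partition,
P(S) = 0.84·0.24443 + 0.16·0.35396
      = 0.2053212 + 0.0566336 = 0.2619548

0.2620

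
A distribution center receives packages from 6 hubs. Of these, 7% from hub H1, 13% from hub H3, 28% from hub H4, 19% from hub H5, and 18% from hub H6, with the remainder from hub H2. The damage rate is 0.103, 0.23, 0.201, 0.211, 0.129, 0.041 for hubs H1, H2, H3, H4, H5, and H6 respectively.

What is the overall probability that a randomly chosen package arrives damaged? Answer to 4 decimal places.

P(H2) = 1 − (0.07 + 0.13 + 0.28 + 0.19 + 0.18) = 0.15.
Using total probability over the partition,
P(D) = P(D|H1)·P(H1) + P(D|H2)·P(H2) + P(D|H3)·P(H3) + P(D|H4)·P(H4) + P(D|H5)·P(H5) + P(D|H6)·P(H6)
      = 0.103·0.07 + 0.23·0.15 + 0.201·0.13 + 0.211·0.28 + 0.129·0.19 + 0.041·0.18
      = 0.00721 + 0.0345 + 0.02613 + 0.05908 + 0.02451 + 0.00738 = 0.15881

P(D) ≈ 0.1588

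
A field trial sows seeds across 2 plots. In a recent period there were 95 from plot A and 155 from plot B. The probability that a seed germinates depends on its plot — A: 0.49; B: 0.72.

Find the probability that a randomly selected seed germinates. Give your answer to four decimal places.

Total: 95 + 155 = 250.
P(A) = 95/250 = 0.38. P(B) = 155/250 = 0.62.
By the law of total probability,
P(G) = P(G|A)·P(A) + P(G|B)·P(B)
      = 0.49·0.38 + 0.72·0.62
      = 0.1862 + 0.4464 = 0.6326

P(G) ≈ 0.6326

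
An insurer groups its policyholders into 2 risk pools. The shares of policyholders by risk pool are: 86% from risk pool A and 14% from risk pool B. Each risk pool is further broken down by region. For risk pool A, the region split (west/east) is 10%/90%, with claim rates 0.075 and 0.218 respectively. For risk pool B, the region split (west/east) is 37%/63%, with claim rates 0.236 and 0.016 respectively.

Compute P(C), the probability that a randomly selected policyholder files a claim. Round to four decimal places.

P(C|A) = 0.1·0.075 + 0.9·0.218 = 0.0075 + 0.1962 = 0.2037
P(C|B) = 0.37·0.236 + 0.63·0.016 = 0.08732 + 0.01008 = 0.0974
By total probability over the outer partition,
P(C) = 0.86·0.2037 + 0.14·0.0974
      = 0.175182 + 0.013636 = 0.188818

P(C) ≈ 0.1888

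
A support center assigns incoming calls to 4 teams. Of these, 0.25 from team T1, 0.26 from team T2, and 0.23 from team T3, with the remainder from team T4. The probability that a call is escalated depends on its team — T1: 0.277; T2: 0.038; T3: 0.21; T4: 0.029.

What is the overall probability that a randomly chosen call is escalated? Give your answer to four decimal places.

P(T4) = 1 − (0.25 + 0.26 + 0.23) = 0.26.
Summing over the partition,
P(E) = P(E|T1)·P(T1) + P(E|T2)·P(T2) + P(E|T3)·P(T3) + P(E|T4)·P(T4)
      = 0.277·0.25 + 0.038·0.26 + 0.21·0.23 + 0.029·0.26
      = 0.06925 + 0.00988 + 0.0483 + 0.00754 = 0.13497

P(E) ≈ 0.1350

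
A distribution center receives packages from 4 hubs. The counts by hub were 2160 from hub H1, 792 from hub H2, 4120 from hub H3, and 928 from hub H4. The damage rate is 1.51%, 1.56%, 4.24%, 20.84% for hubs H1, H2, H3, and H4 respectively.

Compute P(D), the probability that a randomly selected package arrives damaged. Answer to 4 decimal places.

Total: 2160 + 792 + 4120 + 928 = 8000.
P(H1) = 2160/8000 = 0.27. P(H2) = 792/8000 = 0.099. P(H3) = 4120/8000 = 0.515. P(H4) = 928/8000 = 0.116.
P(D) = P(D|H1)·P(H1) + P(D|H2)·P(H2) + P(D|H3)·P(H3) + P(D|H4)·P(H4)
      = 0.0151·0.27 + 0.0156·0.099 + 0.0424·0.515 + 0.2084·0.116
      = 0.004077 + 0.0015444 + 0.021836 + 0.0241744 = 0.0516318

P(D) ≈ 0.0516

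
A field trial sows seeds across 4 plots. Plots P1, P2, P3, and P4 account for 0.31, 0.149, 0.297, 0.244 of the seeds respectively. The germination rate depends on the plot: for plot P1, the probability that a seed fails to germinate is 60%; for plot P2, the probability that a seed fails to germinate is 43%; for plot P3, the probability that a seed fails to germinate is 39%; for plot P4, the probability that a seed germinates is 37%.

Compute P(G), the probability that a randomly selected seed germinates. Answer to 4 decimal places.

P(G|P1) = 1 − 0.6 = 0.4.
P(G|P2) = 1 − 0.43 = 0.57.
P(G|P3) = 1 − 0.39 = 0.61.
P(G) = P(G|P1)·P(P1) + P(G|P2)·P(P2) + P(G|P3)·P(P3) + P(G|P4)·P(P4)
      = 0.4·0.31 + 0.57·0.149 + 0.61·0.297 + 0.37·0.244
      = 0.124 + 0.08493 + 0.18117 + 0.09028 = 0.48038

0.4804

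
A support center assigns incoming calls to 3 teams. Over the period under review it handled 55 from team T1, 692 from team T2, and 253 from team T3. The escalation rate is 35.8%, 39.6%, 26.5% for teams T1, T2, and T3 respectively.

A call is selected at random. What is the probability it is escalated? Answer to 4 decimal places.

Total: 55 + 692 + 253 = 1000.
P(T1) = 55/1000 = 0.055. P(T2) = 692/1000 = 0.692. P(T3) = 253/1000 = 0.253.
P(E) = P(E|T1)·P(T1) + P(E|T2)·P(T2) + P(E|T3)·P(T3)
      = 0.358·0.055 + 0.396·0.692 + 0.265·0.253
      = 0.01969 + 0.274032 + 0.067045 = 0.360767

0.3608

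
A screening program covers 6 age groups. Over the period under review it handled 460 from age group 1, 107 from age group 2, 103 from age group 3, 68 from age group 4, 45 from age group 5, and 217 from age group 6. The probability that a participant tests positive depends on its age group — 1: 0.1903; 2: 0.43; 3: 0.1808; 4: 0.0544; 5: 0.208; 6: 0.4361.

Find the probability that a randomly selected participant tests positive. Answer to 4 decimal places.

P(T) ≈ 0.2599

Total: 460 + 107 + 103 + 68 + 45 + 217 = 1000.
P(1) = 460/1000 = 0.46. P(2) = 107/1000 = 0.107. P(3) = 103/1000 = 0.103. P(4) = 68/1000 = 0.068. P(5) = 45/1000 = 0.045. P(6) = 217/1000 = 0.217.
Using total probability over the partition,
P(T) = P(T|1)·P(1) + P(T|2)·P(2) + P(T|3)·P(3) + P(T|4)·P(4) + P(T|5)·P(5) + P(T|6)·P(6)
      = 0.1903·0.46 + 0.43·0.107 + 0.1808·0.103 + 0.0544·0.068 + 0.208·0.045 + 0.4361·0.217
      = 0.087538 + 0.04601 + 0.0186224 + 0.0036992 + 0.00936 + 0.0946337 = 0.2598633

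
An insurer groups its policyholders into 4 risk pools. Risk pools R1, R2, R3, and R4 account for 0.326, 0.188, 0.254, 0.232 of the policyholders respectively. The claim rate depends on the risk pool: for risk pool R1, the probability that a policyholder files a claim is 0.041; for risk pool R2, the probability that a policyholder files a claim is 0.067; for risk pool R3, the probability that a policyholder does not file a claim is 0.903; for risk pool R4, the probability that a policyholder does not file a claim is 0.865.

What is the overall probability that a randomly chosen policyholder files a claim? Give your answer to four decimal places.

0.0819

P(C|R3) = 1 − 0.903 = 0.097.
P(C|R4) = 1 − 0.865 = 0.135.
P(C) = P(C|R1)·P(R1) + P(C|R2)·P(R2) + P(C|R3)·P(R3) + P(C|R4)·P(R4)
      = 0.041·0.326 + 0.067·0.188 + 0.097·0.254 + 0.135·0.232
      = 0.013366 + 0.012596 + 0.024638 + 0.03132 = 0.08192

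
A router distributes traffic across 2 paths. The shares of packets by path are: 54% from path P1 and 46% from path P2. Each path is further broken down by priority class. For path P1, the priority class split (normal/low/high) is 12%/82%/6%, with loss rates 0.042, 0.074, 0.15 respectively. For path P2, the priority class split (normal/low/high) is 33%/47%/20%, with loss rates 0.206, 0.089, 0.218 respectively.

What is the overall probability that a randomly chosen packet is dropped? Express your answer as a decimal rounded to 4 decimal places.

P(L) ≈ 0.1109

P(L|P1) = 0.12·0.042 + 0.82·0.074 + 0.06·0.15 = 0.00504 + 0.06068 + 0.009 = 0.07472
P(L|P2) = 0.33·0.206 + 0.47·0.089 + 0.2·0.218 = 0.06798 + 0.04183 + 0.0436 = 0.15341
By total probability over the outer partition,
P(L) = 0.54·0.07472 + 0.46·0.15341
      = 0.0403488 + 0.0705686 = 0.1109174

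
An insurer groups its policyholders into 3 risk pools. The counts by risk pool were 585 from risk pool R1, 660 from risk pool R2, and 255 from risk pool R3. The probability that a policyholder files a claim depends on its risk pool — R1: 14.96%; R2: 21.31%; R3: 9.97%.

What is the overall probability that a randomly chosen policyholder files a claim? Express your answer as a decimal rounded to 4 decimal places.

Total: 585 + 660 + 255 = 1500.
P(R1) = 585/1500 = 0.39. P(R2) = 660/1500 = 0.44. P(R3) = 255/1500 = 0.17.
P(C) = P(C|R1)·P(R1) + P(C|R2)·P(R2) + P(C|R3)·P(R3)
      = 0.1496·0.39 + 0.2131·0.44 + 0.0997·0.17
      = 0.058344 + 0.093764 + 0.016949 = 0.169057

0.1691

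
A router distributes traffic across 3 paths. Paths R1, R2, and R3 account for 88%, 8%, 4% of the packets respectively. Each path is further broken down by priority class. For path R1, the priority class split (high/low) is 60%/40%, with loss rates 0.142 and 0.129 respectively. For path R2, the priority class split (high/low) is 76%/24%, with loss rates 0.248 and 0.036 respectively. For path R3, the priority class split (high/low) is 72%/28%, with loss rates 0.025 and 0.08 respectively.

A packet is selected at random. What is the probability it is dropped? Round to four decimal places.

P(L) ≈ 0.1378

P(L|R1) = 0.6·0.142 + 0.4·0.129 = 0.0852 + 0.0516 = 0.1368
P(L|R2) = 0.76·0.248 + 0.24·0.036 = 0.18848 + 0.00864 = 0.19712
P(L|R3) = 0.72·0.025 + 0.28·0.08 = 0.018 + 0.0224 = 0.0404
Then overall,
P(L) = 0.88·0.1368 + 0.08·0.19712 + 0.04·0.0404
      = 0.120384 + 0.0157696 + 0.001616 = 0.1377696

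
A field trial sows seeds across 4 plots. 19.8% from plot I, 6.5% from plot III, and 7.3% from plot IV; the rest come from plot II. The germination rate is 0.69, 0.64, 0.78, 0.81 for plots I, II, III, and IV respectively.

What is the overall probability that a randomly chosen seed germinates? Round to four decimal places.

P(II) = 1 − (0.198 + 0.065 + 0.073) = 0.664.
P(G) = P(G|I)·P(I) + P(G|II)·P(II) + P(G|III)·P(III) + P(G|IV)·P(IV)
      = 0.69·0.198 + 0.64·0.664 + 0.78·0.065 + 0.81·0.073
      = 0.13662 + 0.42496 + 0.0507 + 0.05913 = 0.67141

P(G) ≈ 0.6714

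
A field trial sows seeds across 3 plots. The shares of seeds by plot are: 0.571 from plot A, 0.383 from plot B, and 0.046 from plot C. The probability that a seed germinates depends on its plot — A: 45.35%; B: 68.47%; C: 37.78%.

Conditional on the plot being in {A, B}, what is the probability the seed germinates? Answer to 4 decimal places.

Let S = {A, B}.
P(S) = 0.571 + 0.383 = 0.954.
P(G ∩ S) = 0.4535·0.571 + 0.6847·0.383 = 0.2589485 + 0.2622401 = 0.5211886.
P(G | S) = 0.5211886 / 0.954 = 0.546319…

0.5463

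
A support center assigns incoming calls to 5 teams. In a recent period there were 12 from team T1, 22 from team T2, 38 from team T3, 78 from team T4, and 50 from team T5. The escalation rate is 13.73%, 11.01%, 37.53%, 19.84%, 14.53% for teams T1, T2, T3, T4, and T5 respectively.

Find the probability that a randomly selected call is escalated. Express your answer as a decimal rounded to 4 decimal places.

Total: 12 + 22 + 38 + 78 + 50 = 200.
P(T1) = 12/200 = 0.06. P(T2) = 22/200 = 0.11. P(T3) = 38/200 = 0.19. P(T4) = 78/200 = 0.39. P(T5) = 50/200 = 0.25.
P(E) = P(E|T1)·P(T1) + P(E|T2)·P(T2) + P(E|T3)·P(T3) + P(E|T4)·P(T4) + P(E|T5)·P(T5)
      = 0.1373·0.06 + 0.1101·0.11 + 0.3753·0.19 + 0.1984·0.39 + 0.1453·0.25
      = 0.008238 + 0.012111 + 0.071307 + 0.077376 + 0.036325 = 0.205357

0.2054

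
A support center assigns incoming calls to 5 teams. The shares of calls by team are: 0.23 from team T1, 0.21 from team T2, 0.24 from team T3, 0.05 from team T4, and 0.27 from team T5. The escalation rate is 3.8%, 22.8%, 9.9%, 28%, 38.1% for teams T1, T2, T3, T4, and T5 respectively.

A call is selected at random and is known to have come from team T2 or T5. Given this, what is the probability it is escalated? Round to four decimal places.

P(E|S) ≈ 0.3141

Let S = {T2, T5}.
P(S) = 0.21 + 0.27 = 0.48.
P(E ∩ S) = 0.228·0.21 + 0.381·0.27 = 0.04788 + 0.10287 = 0.15075.
P(E | S) = 0.15075 / 0.48 = 0.314063…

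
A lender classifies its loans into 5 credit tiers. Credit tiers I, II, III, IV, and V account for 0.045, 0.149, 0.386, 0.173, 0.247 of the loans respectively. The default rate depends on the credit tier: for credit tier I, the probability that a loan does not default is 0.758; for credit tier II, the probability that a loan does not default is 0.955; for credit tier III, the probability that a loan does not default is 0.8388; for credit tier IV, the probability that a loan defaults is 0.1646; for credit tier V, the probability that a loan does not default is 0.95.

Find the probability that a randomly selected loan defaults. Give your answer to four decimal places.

P(D|I) = 1 − 0.758 = 0.242.
P(D|II) = 1 − 0.955 = 0.045.
P(D|III) = 1 − 0.8388 = 0.1612.
P(D|V) = 1 − 0.95 = 0.05.
Summing over the partition,
P(D) = P(D|I)·P(I) + P(D|II)·P(II) + P(D|III)·P(III) + P(D|IV)·P(IV) + P(D|V)·P(V)
      = 0.242·0.045 + 0.045·0.149 + 0.1612·0.386 + 0.1646·0.173 + 0.05·0.247
      = 0.01089 + 0.006705 + 0.0622232 + 0.0284758 + 0.01235 = 0.120644

P(D) ≈ 0.1206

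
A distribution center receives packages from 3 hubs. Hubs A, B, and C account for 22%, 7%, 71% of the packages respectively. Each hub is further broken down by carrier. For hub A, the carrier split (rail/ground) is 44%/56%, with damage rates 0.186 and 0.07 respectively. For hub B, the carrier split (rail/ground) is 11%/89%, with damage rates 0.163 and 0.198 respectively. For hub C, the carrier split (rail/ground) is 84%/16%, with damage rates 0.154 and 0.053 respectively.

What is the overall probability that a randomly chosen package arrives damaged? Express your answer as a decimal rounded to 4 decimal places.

P(D|A) = 0.44·0.186 + 0.56·0.07 = 0.08184 + 0.0392 = 0.12104
P(D|B) = 0.11·0.163 + 0.89·0.198 = 0.01793 + 0.17622 = 0.19415
P(D|C) = 0.84·0.154 + 0.16·0.053 = 0.12936 + 0.00848 = 0.13784
Then overall,
P(D) = 0.22·0.12104 + 0.07·0.19415 + 0.71·0.13784
      = 0.0266288 + 0.0135905 + 0.0978664 = 0.1380857

0.1381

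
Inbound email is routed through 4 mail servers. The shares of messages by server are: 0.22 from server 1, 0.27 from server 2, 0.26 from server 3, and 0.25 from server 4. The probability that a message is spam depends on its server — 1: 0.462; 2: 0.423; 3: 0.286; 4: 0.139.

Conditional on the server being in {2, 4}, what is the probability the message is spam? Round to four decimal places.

Let J = {2, 4}.
P(J) = 0.27 + 0.25 = 0.52.
P(S ∩ J) = 0.423·0.27 + 0.139·0.25 = 0.11421 + 0.03475 = 0.14896.
P(S | J) = 0.14896 / 0.52 = 0.286462…

P(S|J) ≈ 0.2865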